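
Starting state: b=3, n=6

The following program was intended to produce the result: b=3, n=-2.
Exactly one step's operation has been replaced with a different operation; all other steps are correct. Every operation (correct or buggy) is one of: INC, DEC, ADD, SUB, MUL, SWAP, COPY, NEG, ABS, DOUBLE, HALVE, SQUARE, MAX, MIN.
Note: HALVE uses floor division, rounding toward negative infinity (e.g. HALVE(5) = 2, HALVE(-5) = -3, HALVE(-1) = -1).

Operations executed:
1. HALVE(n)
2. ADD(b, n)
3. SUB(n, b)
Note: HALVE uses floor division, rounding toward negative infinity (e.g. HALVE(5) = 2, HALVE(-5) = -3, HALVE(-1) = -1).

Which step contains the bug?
Step 2

Trace with buggy code:
Initial: b=3, n=6
After step 1: b=3, n=3
After step 2: b=6, n=3
After step 3: b=6, n=-3
Actual final b=6, n=-3 ≠ expected b=3, n=-2.
Step 2 is the only position where a single-operation replacement can produce the expected result.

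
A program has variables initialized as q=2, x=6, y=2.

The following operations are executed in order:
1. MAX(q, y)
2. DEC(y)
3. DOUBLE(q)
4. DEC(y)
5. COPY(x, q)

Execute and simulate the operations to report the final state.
{q: 4, x: 4, y: 0}

Step-by-step execution:
Initial: q=2, x=6, y=2
After step 1 (MAX(q, y)): q=2, x=6, y=2
After step 2 (DEC(y)): q=2, x=6, y=1
After step 3 (DOUBLE(q)): q=4, x=6, y=1
After step 4 (DEC(y)): q=4, x=6, y=0
After step 5 (COPY(x, q)): q=4, x=4, y=0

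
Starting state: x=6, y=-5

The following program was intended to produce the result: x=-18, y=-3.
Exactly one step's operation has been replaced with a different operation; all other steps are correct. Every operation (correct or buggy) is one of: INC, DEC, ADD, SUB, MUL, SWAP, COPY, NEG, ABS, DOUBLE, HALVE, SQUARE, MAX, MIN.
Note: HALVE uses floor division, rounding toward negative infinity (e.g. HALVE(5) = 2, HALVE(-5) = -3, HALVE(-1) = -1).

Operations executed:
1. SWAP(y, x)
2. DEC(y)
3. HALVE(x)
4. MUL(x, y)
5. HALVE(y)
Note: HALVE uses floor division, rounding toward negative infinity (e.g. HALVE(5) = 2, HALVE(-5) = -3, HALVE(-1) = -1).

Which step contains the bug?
Step 1

Trace with buggy code:
Initial: x=6, y=-5
After step 1: x=-5, y=6
After step 2: x=-5, y=5
After step 3: x=-3, y=5
After step 4: x=-15, y=5
After step 5: x=-15, y=2
Actual final x=-15, y=2 ≠ expected x=-18, y=-3.
Step 1 is the only position where a single-operation replacement can produce the expected result.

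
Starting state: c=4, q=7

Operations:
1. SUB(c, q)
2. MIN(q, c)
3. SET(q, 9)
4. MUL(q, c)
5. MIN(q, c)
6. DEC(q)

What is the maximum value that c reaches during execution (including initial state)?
4

Values of c at each step:
Initial: c = 4 ← maximum
After step 1: c = -3
After step 2: c = -3
After step 3: c = -3
After step 4: c = -3
After step 5: c = -3
After step 6: c = -3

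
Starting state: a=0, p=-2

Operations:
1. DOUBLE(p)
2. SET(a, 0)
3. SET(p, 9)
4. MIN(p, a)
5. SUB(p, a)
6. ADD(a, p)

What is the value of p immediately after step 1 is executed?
p = -4

Tracing p through execution:
Initial: p = -2
After step 1 (DOUBLE(p)): p = -4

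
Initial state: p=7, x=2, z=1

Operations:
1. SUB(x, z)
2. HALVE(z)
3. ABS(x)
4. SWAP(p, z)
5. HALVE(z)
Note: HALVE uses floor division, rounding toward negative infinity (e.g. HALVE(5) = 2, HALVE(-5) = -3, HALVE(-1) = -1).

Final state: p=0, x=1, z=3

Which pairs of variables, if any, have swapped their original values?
None

Comparing initial and final values:
x: 2 → 1
z: 1 → 3
p: 7 → 0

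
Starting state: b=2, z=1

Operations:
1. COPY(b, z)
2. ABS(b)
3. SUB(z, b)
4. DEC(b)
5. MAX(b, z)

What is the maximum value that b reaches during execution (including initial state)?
2

Values of b at each step:
Initial: b = 2 ← maximum
After step 1: b = 1
After step 2: b = 1
After step 3: b = 1
After step 4: b = 0
After step 5: b = 0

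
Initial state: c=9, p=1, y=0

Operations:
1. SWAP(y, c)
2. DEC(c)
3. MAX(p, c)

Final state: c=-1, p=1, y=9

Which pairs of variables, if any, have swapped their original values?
None

Comparing initial and final values:
y: 0 → 9
c: 9 → -1
p: 1 → 1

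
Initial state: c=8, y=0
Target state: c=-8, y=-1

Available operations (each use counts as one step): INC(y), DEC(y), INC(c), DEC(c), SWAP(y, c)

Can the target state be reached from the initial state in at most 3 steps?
No

The target state cannot be reached within 3 steps.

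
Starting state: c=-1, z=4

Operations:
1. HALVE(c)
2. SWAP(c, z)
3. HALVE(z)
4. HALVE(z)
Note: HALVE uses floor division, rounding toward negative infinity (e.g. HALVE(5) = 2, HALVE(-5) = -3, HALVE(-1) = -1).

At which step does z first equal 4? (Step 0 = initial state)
Step 0

Tracing z:
Initial: z = 4 ← first occurrence
After step 1: z = 4
After step 2: z = -1
After step 3: z = -1
After step 4: z = -1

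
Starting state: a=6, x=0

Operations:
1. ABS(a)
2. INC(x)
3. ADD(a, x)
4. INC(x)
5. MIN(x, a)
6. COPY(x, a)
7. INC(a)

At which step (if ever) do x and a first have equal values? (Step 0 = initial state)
Step 6

x and a first become equal after step 6.

Comparing values at each step:
Initial: x=0, a=6
After step 1: x=0, a=6
After step 2: x=1, a=6
After step 3: x=1, a=7
After step 4: x=2, a=7
After step 5: x=2, a=7
After step 6: x=7, a=7 ← equal!
After step 7: x=7, a=8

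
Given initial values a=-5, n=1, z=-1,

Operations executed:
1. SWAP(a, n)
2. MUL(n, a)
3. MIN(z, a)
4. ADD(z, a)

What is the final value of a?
a = 1

Tracing execution:
Step 1: SWAP(a, n) → a = 1
Step 2: MUL(n, a) → a = 1
Step 3: MIN(z, a) → a = 1
Step 4: ADD(z, a) → a = 1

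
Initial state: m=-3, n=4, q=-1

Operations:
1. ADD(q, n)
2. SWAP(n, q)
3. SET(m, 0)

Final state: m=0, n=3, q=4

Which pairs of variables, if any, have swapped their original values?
None

Comparing initial and final values:
m: -3 → 0
q: -1 → 4
n: 4 → 3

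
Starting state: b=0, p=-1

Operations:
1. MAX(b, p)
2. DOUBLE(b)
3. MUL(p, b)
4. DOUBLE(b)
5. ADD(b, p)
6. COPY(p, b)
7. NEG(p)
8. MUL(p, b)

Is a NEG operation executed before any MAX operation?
No

First NEG: step 7
First MAX: step 1
Since 7 > 1, MAX comes first.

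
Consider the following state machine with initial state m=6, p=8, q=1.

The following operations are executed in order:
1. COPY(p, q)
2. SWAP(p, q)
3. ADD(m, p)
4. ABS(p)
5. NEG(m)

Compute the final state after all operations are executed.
{m: -7, p: 1, q: 1}

Step-by-step execution:
Initial: m=6, p=8, q=1
After step 1 (COPY(p, q)): m=6, p=1, q=1
After step 2 (SWAP(p, q)): m=6, p=1, q=1
After step 3 (ADD(m, p)): m=7, p=1, q=1
After step 4 (ABS(p)): m=7, p=1, q=1
After step 5 (NEG(m)): m=-7, p=1, q=1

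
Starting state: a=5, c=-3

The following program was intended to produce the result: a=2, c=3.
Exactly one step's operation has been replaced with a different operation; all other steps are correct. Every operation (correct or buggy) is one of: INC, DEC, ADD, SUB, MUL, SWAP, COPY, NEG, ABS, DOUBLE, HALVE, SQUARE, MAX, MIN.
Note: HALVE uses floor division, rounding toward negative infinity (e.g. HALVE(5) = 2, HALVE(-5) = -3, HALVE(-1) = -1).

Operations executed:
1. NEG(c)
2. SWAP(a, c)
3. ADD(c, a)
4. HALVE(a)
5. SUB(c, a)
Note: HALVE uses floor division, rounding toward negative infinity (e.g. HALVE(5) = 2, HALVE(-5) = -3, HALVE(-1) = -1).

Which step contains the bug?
Step 3

Trace with buggy code:
Initial: a=5, c=-3
After step 1: a=5, c=3
After step 2: a=3, c=5
After step 3: a=3, c=8
After step 4: a=1, c=8
After step 5: a=1, c=7
Actual final a=1, c=7 ≠ expected a=2, c=3.
Step 3 is the only position where a single-operation replacement can produce the expected result.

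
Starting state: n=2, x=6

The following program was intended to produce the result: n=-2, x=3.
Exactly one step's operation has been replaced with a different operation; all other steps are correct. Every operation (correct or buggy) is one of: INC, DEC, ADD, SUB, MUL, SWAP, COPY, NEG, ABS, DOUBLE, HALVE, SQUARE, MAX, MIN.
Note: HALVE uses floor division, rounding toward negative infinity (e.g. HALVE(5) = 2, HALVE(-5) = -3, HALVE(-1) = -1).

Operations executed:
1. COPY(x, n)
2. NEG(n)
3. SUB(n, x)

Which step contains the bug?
Step 3

Trace with buggy code:
Initial: n=2, x=6
After step 1: n=2, x=2
After step 2: n=-2, x=2
After step 3: n=-4, x=2
Actual final n=-4, x=2 ≠ expected n=-2, x=3.
Step 3 is the only position where a single-operation replacement can produce the expected result.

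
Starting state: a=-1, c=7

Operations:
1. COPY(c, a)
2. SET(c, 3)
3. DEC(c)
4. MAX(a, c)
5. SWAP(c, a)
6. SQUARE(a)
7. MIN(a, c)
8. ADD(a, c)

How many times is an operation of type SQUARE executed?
1

Counting SQUARE operations:
Step 6: SQUARE(a) ← SQUARE
Total: 1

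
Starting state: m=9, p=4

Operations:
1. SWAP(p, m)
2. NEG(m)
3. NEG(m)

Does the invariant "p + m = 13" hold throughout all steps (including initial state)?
No, violated after step 2

The invariant is violated after step 2.

State at each step:
Initial: m=9, p=4
After step 1: m=4, p=9
After step 2: m=-4, p=9
After step 3: m=4, p=9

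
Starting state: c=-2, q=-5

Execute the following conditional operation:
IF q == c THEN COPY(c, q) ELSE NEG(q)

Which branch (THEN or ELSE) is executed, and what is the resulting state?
Branch: ELSE, Final state: c=-2, q=5

Evaluating condition: q == c
q = -5, c = -2
Condition is False, so ELSE branch executes
After NEG(q): c=-2, q=5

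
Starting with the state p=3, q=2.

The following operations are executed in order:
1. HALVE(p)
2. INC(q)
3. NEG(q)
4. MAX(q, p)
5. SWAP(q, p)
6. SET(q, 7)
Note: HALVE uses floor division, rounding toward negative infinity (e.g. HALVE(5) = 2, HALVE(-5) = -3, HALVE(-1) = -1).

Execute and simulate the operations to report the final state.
{p: 1, q: 7}

Step-by-step execution:
Initial: p=3, q=2
After step 1 (HALVE(p)): p=1, q=2
After step 2 (INC(q)): p=1, q=3
After step 3 (NEG(q)): p=1, q=-3
After step 4 (MAX(q, p)): p=1, q=1
After step 5 (SWAP(q, p)): p=1, q=1
After step 6 (SET(q, 7)): p=1, q=7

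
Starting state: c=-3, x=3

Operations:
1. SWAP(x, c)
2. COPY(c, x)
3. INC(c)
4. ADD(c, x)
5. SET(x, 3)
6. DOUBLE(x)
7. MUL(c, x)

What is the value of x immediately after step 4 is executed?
x = -3

Tracing x through execution:
Initial: x = 3
After step 1 (SWAP(x, c)): x = -3
After step 2 (COPY(c, x)): x = -3
After step 3 (INC(c)): x = -3
After step 4 (ADD(c, x)): x = -3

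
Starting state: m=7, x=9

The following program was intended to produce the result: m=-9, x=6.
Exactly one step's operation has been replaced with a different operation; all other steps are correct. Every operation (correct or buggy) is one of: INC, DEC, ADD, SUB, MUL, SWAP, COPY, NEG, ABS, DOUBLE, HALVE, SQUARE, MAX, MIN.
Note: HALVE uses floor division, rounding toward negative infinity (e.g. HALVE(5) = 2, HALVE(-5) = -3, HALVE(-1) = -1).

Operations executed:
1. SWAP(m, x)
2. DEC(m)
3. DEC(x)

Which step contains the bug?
Step 2

Trace with buggy code:
Initial: m=7, x=9
After step 1: m=9, x=7
After step 2: m=8, x=7
After step 3: m=8, x=6
Actual final m=8, x=6 ≠ expected m=-9, x=6.
Step 2 is the only position where a single-operation replacement can produce the expected result.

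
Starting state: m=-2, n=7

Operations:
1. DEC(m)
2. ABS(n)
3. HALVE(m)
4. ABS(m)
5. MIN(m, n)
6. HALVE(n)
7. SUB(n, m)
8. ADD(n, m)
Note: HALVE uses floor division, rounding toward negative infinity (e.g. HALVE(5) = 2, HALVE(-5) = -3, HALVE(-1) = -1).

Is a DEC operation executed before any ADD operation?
Yes

First DEC: step 1
First ADD: step 8
Since 1 < 8, DEC comes first.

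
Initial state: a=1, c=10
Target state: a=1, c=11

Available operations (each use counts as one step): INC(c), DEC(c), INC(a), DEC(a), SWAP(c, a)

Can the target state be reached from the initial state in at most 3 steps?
Yes

Path (1 step): INC(c)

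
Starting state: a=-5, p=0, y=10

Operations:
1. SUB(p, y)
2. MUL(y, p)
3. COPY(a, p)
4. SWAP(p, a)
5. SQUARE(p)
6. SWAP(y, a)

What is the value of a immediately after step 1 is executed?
a = -5

Tracing a through execution:
Initial: a = -5
After step 1 (SUB(p, y)): a = -5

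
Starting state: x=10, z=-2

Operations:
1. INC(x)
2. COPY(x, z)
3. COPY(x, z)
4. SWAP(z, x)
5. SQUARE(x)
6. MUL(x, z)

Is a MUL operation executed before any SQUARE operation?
No

First MUL: step 6
First SQUARE: step 5
Since 6 > 5, SQUARE comes first.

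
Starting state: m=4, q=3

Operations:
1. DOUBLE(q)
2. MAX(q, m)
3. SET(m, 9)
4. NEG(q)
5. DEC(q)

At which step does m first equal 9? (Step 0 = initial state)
Step 3

Tracing m:
Initial: m = 4
After step 1: m = 4
After step 2: m = 4
After step 3: m = 9 ← first occurrence
After step 4: m = 9
After step 5: m = 9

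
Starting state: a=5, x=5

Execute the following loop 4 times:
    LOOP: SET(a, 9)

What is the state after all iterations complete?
a=9, x=5

Iteration trace:
Start: a=5, x=5
After iteration 1: a=9, x=5
After iteration 2: a=9, x=5
After iteration 3: a=9, x=5
After iteration 4: a=9, x=5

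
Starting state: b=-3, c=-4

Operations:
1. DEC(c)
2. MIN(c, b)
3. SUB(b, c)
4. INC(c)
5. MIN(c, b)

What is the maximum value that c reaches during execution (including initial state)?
-4

Values of c at each step:
Initial: c = -4 ← maximum
After step 1: c = -5
After step 2: c = -5
After step 3: c = -5
After step 4: c = -4
After step 5: c = -4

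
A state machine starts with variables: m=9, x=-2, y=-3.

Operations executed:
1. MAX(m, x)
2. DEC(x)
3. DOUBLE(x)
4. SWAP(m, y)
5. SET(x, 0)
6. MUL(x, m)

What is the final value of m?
m = -3

Tracing execution:
Step 1: MAX(m, x) → m = 9
Step 2: DEC(x) → m = 9
Step 3: DOUBLE(x) → m = 9
Step 4: SWAP(m, y) → m = -3
Step 5: SET(x, 0) → m = -3
Step 6: MUL(x, m) → m = -3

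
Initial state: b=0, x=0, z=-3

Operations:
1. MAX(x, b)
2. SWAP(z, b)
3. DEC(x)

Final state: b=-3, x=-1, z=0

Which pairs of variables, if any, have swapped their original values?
(z, b)

Comparing initial and final values:
z: -3 → 0
b: 0 → -3
x: 0 → -1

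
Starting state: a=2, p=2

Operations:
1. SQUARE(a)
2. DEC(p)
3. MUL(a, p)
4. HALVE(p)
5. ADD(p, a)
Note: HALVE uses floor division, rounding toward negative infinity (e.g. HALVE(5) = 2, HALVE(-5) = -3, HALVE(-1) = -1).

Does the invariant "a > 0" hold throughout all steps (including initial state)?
Yes

The invariant holds at every step.

State at each step:
Initial: a=2, p=2
After step 1: a=4, p=2
After step 2: a=4, p=1
After step 3: a=4, p=1
After step 4: a=4, p=0
After step 5: a=4, p=4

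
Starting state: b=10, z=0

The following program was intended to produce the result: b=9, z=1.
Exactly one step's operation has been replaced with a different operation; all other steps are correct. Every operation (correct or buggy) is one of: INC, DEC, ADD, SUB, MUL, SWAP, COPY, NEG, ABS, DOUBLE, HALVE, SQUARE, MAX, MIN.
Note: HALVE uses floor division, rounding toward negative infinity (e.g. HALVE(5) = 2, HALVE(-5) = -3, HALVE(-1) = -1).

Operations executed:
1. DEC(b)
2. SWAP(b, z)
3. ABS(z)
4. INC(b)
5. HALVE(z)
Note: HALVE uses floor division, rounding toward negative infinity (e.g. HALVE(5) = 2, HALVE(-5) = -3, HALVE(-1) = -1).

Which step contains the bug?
Step 5

Trace with buggy code:
Initial: b=10, z=0
After step 1: b=9, z=0
After step 2: b=0, z=9
After step 3: b=0, z=9
After step 4: b=1, z=9
After step 5: b=1, z=4
Actual final b=1, z=4 ≠ expected b=9, z=1.
Step 5 is the only position where a single-operation replacement can produce the expected result.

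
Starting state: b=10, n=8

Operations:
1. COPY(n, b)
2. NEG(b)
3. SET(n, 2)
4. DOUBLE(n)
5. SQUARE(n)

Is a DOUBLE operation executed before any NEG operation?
No

First DOUBLE: step 4
First NEG: step 2
Since 4 > 2, NEG comes first.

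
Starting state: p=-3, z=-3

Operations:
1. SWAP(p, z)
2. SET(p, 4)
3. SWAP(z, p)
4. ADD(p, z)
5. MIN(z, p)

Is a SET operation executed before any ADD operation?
Yes

First SET: step 2
First ADD: step 4
Since 2 < 4, SET comes first.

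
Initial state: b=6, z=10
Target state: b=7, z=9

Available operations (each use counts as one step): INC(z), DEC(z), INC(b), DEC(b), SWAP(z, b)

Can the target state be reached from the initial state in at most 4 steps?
Yes

Path (2 steps): DEC(z) → INC(b)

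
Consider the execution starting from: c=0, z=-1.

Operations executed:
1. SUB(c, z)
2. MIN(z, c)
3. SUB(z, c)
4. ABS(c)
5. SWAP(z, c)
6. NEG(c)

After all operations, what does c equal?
c = 2

Tracing execution:
Step 1: SUB(c, z) → c = 1
Step 2: MIN(z, c) → c = 1
Step 3: SUB(z, c) → c = 1
Step 4: ABS(c) → c = 1
Step 5: SWAP(z, c) → c = -2
Step 6: NEG(c) → c = 2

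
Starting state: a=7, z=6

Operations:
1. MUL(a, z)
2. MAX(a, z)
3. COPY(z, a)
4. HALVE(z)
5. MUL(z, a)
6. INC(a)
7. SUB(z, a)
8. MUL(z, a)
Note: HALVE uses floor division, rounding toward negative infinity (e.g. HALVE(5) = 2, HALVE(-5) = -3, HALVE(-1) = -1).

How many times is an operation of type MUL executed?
3

Counting MUL operations:
Step 1: MUL(a, z) ← MUL
Step 5: MUL(z, a) ← MUL
Step 8: MUL(z, a) ← MUL
Total: 3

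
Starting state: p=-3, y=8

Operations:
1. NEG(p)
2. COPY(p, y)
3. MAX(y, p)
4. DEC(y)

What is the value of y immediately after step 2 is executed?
y = 8

Tracing y through execution:
Initial: y = 8
After step 1 (NEG(p)): y = 8
After step 2 (COPY(p, y)): y = 8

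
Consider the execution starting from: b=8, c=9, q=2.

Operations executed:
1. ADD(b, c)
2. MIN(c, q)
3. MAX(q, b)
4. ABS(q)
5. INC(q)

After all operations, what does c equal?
c = 2

Tracing execution:
Step 1: ADD(b, c) → c = 9
Step 2: MIN(c, q) → c = 2
Step 3: MAX(q, b) → c = 2
Step 4: ABS(q) → c = 2
Step 5: INC(q) → c = 2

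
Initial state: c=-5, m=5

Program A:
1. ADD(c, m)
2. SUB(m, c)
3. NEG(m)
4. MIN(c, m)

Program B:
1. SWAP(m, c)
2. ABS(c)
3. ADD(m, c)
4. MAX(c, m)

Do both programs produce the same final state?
No

Program A final state: c=-5, m=-5
Program B final state: c=5, m=0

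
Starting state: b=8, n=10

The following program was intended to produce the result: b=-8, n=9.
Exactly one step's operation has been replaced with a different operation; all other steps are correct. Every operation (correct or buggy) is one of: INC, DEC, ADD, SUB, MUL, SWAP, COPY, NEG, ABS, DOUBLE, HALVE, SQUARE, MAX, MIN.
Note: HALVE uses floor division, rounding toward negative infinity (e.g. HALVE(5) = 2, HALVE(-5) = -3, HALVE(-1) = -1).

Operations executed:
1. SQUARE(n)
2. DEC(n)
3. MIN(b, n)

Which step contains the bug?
Step 1

Trace with buggy code:
Initial: b=8, n=10
After step 1: b=8, n=100
After step 2: b=8, n=99
After step 3: b=8, n=99
Actual final b=8, n=99 ≠ expected b=-8, n=9.
Step 1 is the only position where a single-operation replacement can produce the expected result.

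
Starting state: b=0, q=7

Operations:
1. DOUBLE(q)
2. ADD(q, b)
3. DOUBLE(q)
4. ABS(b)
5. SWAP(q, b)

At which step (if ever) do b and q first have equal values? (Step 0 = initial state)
Never

b and q never become equal during execution.

Comparing values at each step:
Initial: b=0, q=7
After step 1: b=0, q=14
After step 2: b=0, q=14
After step 3: b=0, q=28
After step 4: b=0, q=28
After step 5: b=28, q=0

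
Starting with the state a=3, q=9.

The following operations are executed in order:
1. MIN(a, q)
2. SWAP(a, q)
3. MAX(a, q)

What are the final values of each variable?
{a: 9, q: 3}

Step-by-step execution:
Initial: a=3, q=9
After step 1 (MIN(a, q)): a=3, q=9
After step 2 (SWAP(a, q)): a=9, q=3
After step 3 (MAX(a, q)): a=9, q=3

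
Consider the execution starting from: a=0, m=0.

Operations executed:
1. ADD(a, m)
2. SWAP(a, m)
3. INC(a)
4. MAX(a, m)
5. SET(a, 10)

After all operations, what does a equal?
a = 10

Tracing execution:
Step 1: ADD(a, m) → a = 0
Step 2: SWAP(a, m) → a = 0
Step 3: INC(a) → a = 1
Step 4: MAX(a, m) → a = 1
Step 5: SET(a, 10) → a = 10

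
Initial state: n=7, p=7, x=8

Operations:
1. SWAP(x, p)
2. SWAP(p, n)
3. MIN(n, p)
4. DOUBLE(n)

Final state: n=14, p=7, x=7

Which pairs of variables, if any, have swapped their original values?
None

Comparing initial and final values:
n: 7 → 14
x: 8 → 7
p: 7 → 7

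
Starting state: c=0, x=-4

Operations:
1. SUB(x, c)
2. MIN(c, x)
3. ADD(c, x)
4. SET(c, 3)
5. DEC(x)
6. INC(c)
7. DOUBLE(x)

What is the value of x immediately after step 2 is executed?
x = -4

Tracing x through execution:
Initial: x = -4
After step 1 (SUB(x, c)): x = -4
After step 2 (MIN(c, x)): x = -4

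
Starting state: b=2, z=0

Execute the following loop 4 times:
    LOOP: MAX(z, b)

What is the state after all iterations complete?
b=2, z=2

Iteration trace:
Start: b=2, z=0
After iteration 1: b=2, z=2
After iteration 2: b=2, z=2
After iteration 3: b=2, z=2
After iteration 4: b=2, z=2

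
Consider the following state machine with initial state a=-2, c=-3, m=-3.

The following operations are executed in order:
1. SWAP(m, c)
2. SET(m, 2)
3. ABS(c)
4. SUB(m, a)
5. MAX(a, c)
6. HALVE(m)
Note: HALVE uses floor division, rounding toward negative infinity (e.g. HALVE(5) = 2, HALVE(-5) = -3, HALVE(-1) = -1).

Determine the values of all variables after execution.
{a: 3, c: 3, m: 2}

Step-by-step execution:
Initial: a=-2, c=-3, m=-3
After step 1 (SWAP(m, c)): a=-2, c=-3, m=-3
After step 2 (SET(m, 2)): a=-2, c=-3, m=2
After step 3 (ABS(c)): a=-2, c=3, m=2
After step 4 (SUB(m, a)): a=-2, c=3, m=4
After step 5 (MAX(a, c)): a=3, c=3, m=4
After step 6 (HALVE(m)): a=3, c=3, m=2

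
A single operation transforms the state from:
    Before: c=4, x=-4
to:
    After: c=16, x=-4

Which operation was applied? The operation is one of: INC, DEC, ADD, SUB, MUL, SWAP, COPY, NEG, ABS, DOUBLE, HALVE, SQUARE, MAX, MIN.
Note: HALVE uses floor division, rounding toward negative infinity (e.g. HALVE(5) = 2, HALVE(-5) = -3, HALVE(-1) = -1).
SQUARE(c)

Analyzing the change:
Before: c=4, x=-4
After: c=16, x=-4
Variable c changed from 4 to 16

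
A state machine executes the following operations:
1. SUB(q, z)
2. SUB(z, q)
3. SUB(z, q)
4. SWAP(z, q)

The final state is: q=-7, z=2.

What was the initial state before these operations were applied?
q=-1, z=-3

Working backwards:
Final state: q=-7, z=2
Before step 4 (SWAP(z, q)): q=2, z=-7
Before step 3 (SUB(z, q)): q=2, z=-5
Before step 2 (SUB(z, q)): q=2, z=-3
Before step 1 (SUB(q, z)): q=-1, z=-3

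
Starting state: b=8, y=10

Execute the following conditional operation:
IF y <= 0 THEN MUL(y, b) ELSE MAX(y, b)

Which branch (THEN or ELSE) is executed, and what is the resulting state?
Branch: ELSE, Final state: b=8, y=10

Evaluating condition: y <= 0
y = 10
Condition is False, so ELSE branch executes
After MAX(y, b): b=8, y=10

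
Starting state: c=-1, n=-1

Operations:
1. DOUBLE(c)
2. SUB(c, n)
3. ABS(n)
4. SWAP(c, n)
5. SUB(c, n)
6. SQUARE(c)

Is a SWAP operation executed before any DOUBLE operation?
No

First SWAP: step 4
First DOUBLE: step 1
Since 4 > 1, DOUBLE comes first.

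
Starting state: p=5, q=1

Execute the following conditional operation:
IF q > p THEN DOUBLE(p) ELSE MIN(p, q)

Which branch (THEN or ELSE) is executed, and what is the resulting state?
Branch: ELSE, Final state: p=1, q=1

Evaluating condition: q > p
q = 1, p = 5
Condition is False, so ELSE branch executes
After MIN(p, q): p=1, q=1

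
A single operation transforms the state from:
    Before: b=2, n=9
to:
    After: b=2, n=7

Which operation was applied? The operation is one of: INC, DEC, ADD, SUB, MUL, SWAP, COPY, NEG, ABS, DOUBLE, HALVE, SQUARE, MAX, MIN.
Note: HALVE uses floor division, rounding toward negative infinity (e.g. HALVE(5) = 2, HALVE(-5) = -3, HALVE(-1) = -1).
SUB(n, b)

Analyzing the change:
Before: b=2, n=9
After: b=2, n=7
Variable n changed from 9 to 7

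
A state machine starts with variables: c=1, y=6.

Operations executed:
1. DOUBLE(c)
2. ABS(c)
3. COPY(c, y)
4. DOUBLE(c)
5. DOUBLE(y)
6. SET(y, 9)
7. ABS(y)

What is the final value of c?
c = 12

Tracing execution:
Step 1: DOUBLE(c) → c = 2
Step 2: ABS(c) → c = 2
Step 3: COPY(c, y) → c = 6
Step 4: DOUBLE(c) → c = 12
Step 5: DOUBLE(y) → c = 12
Step 6: SET(y, 9) → c = 12
Step 7: ABS(y) → c = 12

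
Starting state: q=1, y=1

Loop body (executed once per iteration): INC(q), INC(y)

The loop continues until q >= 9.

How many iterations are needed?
8

Tracing iterations:
Initial: q=1, y=1
After iteration 1: q=2, y=2
After iteration 2: q=3, y=3
After iteration 3: q=4, y=4
After iteration 4: q=5, y=5
After iteration 5: q=6, y=6
After iteration 6: q=7, y=7
After iteration 7: q=8, y=8
After iteration 8: q=9, y=9
q >= 9 now holds, so the loop exits after 8 iterations.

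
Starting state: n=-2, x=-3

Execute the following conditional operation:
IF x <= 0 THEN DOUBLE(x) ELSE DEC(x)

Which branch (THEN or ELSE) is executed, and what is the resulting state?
Branch: THEN, Final state: n=-2, x=-6

Evaluating condition: x <= 0
x = -3
Condition is True, so THEN branch executes
After DOUBLE(x): n=-2, x=-6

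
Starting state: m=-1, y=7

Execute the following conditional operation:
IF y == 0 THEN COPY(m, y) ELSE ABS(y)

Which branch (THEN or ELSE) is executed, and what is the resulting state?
Branch: ELSE, Final state: m=-1, y=7

Evaluating condition: y == 0
y = 7
Condition is False, so ELSE branch executes
After ABS(y): m=-1, y=7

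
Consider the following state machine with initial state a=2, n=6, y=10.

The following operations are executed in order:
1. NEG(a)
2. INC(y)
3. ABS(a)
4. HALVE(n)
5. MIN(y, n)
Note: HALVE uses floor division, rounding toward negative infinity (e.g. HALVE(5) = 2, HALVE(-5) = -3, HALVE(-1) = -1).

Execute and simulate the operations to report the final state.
{a: 2, n: 3, y: 3}

Step-by-step execution:
Initial: a=2, n=6, y=10
After step 1 (NEG(a)): a=-2, n=6, y=10
After step 2 (INC(y)): a=-2, n=6, y=11
After step 3 (ABS(a)): a=2, n=6, y=11
After step 4 (HALVE(n)): a=2, n=3, y=11
After step 5 (MIN(y, n)): a=2, n=3, y=3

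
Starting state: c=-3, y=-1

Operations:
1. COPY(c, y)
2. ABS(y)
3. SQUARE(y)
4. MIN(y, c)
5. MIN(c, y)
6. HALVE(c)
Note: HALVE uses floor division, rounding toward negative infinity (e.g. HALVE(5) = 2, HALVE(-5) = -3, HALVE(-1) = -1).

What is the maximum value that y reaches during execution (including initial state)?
1

Values of y at each step:
Initial: y = -1
After step 1: y = -1
After step 2: y = 1 ← maximum
After step 3: y = 1
After step 4: y = -1
After step 5: y = -1
After step 6: y = -1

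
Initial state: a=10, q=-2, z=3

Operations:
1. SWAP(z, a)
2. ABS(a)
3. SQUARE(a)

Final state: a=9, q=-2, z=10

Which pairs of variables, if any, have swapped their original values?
None

Comparing initial and final values:
a: 10 → 9
z: 3 → 10
q: -2 → -2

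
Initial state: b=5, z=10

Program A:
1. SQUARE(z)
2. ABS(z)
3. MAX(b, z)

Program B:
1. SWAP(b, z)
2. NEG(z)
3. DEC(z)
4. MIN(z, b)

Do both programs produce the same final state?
No

Program A final state: b=100, z=100
Program B final state: b=10, z=-6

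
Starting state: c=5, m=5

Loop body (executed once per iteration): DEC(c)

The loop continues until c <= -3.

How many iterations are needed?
8

Tracing iterations:
Initial: c=5, m=5
After iteration 1: c=4, m=5
After iteration 2: c=3, m=5
After iteration 3: c=2, m=5
After iteration 4: c=1, m=5
After iteration 5: c=0, m=5
After iteration 6: c=-1, m=5
After iteration 7: c=-2, m=5
After iteration 8: c=-3, m=5
c <= -3 now holds, so the loop exits after 8 iterations.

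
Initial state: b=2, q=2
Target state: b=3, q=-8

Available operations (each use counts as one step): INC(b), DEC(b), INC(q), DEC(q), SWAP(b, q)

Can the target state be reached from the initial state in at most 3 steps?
No

The target state cannot be reached within 3 steps.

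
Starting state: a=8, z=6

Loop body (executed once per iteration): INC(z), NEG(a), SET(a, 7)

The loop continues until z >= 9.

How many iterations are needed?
3

Tracing iterations:
Initial: a=8, z=6
After iteration 1: a=7, z=7
After iteration 2: a=7, z=8
After iteration 3: a=7, z=9
z >= 9 now holds, so the loop exits after 3 iterations.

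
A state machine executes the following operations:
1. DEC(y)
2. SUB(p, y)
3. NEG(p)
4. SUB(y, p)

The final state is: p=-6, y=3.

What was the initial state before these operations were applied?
p=3, y=-2

Working backwards:
Final state: p=-6, y=3
Before step 4 (SUB(y, p)): p=-6, y=-3
Before step 3 (NEG(p)): p=6, y=-3
Before step 2 (SUB(p, y)): p=3, y=-3
Before step 1 (DEC(y)): p=3, y=-2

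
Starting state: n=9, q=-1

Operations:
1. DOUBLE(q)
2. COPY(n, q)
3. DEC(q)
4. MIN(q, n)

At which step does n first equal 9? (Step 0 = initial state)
Step 0

Tracing n:
Initial: n = 9 ← first occurrence
After step 1: n = 9
After step 2: n = -2
After step 3: n = -2
After step 4: n = -2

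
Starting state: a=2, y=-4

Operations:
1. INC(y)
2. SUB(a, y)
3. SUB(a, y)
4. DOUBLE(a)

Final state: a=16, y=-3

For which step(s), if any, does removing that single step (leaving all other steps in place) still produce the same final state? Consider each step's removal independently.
None - removing any single step changes the final result

Testing removal of each single step:
Without step 1: final = a=20, y=-4 (different)
Without step 2: final = a=10, y=-3 (different)
Without step 3: final = a=10, y=-3 (different)
Without step 4: final = a=8, y=-3 (different)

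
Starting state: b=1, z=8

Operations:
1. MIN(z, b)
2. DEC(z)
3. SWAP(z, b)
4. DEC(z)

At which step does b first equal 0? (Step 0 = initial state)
Step 3

Tracing b:
Initial: b = 1
After step 1: b = 1
After step 2: b = 1
After step 3: b = 0 ← first occurrence
After step 4: b = 0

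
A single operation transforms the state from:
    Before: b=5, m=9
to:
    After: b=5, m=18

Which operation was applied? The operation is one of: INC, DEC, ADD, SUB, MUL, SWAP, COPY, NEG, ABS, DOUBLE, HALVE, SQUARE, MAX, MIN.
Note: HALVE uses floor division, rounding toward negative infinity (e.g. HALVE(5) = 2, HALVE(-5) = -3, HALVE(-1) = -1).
DOUBLE(m)

Analyzing the change:
Before: b=5, m=9
After: b=5, m=18
Variable m changed from 9 to 18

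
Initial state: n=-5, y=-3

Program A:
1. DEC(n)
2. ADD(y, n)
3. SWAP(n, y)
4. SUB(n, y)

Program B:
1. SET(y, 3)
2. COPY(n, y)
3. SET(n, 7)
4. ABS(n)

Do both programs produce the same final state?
No

Program A final state: n=-3, y=-6
Program B final state: n=7, y=3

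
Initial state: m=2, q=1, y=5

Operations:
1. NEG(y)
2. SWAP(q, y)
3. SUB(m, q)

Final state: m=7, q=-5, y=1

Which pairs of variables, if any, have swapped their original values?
None

Comparing initial and final values:
q: 1 → -5
m: 2 → 7
y: 5 → 1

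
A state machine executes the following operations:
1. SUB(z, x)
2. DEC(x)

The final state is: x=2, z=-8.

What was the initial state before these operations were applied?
x=3, z=-5

Working backwards:
Final state: x=2, z=-8
Before step 2 (DEC(x)): x=3, z=-8
Before step 1 (SUB(z, x)): x=3, z=-5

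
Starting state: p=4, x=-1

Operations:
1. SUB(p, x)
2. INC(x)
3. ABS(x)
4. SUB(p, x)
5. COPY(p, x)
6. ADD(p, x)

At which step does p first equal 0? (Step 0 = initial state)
Step 5

Tracing p:
Initial: p = 4
After step 1: p = 5
After step 2: p = 5
After step 3: p = 5
After step 4: p = 5
After step 5: p = 0 ← first occurrence
After step 6: p = 0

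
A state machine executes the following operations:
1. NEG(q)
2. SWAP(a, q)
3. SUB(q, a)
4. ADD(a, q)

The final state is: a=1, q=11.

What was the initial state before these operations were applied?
a=1, q=10

Working backwards:
Final state: a=1, q=11
Before step 4 (ADD(a, q)): a=-10, q=11
Before step 3 (SUB(q, a)): a=-10, q=1
Before step 2 (SWAP(a, q)): a=1, q=-10
Before step 1 (NEG(q)): a=1, q=10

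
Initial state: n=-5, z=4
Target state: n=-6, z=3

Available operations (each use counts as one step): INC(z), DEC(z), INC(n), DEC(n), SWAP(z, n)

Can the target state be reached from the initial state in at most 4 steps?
Yes

Path (2 steps): DEC(z) → DEC(n)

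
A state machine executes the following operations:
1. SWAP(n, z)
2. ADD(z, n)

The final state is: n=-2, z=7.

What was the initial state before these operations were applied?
n=9, z=-2

Working backwards:
Final state: n=-2, z=7
Before step 2 (ADD(z, n)): n=-2, z=9
Before step 1 (SWAP(n, z)): n=9, z=-2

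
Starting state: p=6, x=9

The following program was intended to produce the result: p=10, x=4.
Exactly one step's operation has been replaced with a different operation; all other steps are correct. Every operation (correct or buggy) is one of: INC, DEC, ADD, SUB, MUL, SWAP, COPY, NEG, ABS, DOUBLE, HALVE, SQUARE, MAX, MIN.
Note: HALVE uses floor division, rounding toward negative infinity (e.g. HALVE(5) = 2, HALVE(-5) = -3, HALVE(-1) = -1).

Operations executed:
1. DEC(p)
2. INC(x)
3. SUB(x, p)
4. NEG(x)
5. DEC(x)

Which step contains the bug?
Step 4

Trace with buggy code:
Initial: p=6, x=9
After step 1: p=5, x=9
After step 2: p=5, x=10
After step 3: p=5, x=5
After step 4: p=5, x=-5
After step 5: p=5, x=-6
Actual final p=5, x=-6 ≠ expected p=10, x=4.
Step 4 is the only position where a single-operation replacement can produce the expected result.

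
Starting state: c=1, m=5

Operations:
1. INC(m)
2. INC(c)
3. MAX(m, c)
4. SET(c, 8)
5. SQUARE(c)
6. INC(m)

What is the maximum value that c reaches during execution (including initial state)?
64

Values of c at each step:
Initial: c = 1
After step 1: c = 1
After step 2: c = 2
After step 3: c = 2
After step 4: c = 8
After step 5: c = 64 ← maximum
After step 6: c = 64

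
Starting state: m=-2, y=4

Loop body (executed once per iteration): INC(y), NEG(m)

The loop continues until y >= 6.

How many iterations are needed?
2

Tracing iterations:
Initial: m=-2, y=4
After iteration 1: m=2, y=5
After iteration 2: m=-2, y=6
y >= 6 now holds, so the loop exits after 2 iterations.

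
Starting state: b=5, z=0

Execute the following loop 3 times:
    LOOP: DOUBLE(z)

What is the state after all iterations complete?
b=5, z=0

Iteration trace:
Start: b=5, z=0
After iteration 1: b=5, z=0
After iteration 2: b=5, z=0
After iteration 3: b=5, z=0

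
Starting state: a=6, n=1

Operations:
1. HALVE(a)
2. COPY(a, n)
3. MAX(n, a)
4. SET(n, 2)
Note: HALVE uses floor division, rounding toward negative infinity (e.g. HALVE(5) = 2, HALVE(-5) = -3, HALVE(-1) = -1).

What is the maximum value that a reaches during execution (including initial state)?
6

Values of a at each step:
Initial: a = 6 ← maximum
After step 1: a = 3
After step 2: a = 1
After step 3: a = 1
After step 4: a = 1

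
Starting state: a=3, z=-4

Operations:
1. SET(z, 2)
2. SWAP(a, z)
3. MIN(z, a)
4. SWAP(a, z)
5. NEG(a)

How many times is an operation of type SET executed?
1

Counting SET operations:
Step 1: SET(z, 2) ← SET
Total: 1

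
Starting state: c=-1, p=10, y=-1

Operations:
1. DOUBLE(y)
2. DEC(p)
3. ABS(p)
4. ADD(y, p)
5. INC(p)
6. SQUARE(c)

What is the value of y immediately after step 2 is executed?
y = -2

Tracing y through execution:
Initial: y = -1
After step 1 (DOUBLE(y)): y = -2
After step 2 (DEC(p)): y = -2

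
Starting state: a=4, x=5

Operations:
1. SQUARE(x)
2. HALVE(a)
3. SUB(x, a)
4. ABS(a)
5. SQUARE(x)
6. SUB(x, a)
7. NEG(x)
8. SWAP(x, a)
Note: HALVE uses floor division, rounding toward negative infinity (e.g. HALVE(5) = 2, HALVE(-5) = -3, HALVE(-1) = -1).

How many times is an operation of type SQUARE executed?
2

Counting SQUARE operations:
Step 1: SQUARE(x) ← SQUARE
Step 5: SQUARE(x) ← SQUARE
Total: 2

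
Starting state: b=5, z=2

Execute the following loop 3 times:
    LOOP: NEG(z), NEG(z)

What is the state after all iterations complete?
b=5, z=2

Iteration trace:
Start: b=5, z=2
After iteration 1: b=5, z=2
After iteration 2: b=5, z=2
After iteration 3: b=5, z=2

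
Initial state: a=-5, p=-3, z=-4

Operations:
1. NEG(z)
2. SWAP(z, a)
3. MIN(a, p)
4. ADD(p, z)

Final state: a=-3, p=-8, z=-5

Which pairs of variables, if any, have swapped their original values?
None

Comparing initial and final values:
p: -3 → -8
z: -4 → -5
a: -5 → -3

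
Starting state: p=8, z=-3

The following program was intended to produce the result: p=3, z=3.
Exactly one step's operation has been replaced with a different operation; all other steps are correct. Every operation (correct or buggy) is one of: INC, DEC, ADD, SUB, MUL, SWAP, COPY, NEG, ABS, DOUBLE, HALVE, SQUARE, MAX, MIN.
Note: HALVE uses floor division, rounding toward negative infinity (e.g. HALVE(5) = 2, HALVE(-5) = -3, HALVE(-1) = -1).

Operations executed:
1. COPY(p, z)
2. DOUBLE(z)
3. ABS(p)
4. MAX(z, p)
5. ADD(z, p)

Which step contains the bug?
Step 5

Trace with buggy code:
Initial: p=8, z=-3
After step 1: p=-3, z=-3
After step 2: p=-3, z=-6
After step 3: p=3, z=-6
After step 4: p=3, z=3
After step 5: p=3, z=6
Actual final p=3, z=6 ≠ expected p=3, z=3.
Step 5 is the only position where a single-operation replacement can produce the expected result.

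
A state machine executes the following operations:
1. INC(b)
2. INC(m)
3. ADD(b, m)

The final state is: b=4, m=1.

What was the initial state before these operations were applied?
b=2, m=0

Working backwards:
Final state: b=4, m=1
Before step 3 (ADD(b, m)): b=3, m=1
Before step 2 (INC(m)): b=3, m=0
Before step 1 (INC(b)): b=2, m=0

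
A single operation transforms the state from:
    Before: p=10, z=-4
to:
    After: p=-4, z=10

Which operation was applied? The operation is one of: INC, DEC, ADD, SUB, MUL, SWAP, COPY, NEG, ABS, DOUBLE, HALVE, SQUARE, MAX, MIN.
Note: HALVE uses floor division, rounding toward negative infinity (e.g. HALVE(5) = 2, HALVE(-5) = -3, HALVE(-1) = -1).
SWAP(z, p)

Analyzing the change:
Before: p=10, z=-4
After: p=-4, z=10
Variable z changed from -4 to 10
Variable p changed from 10 to -4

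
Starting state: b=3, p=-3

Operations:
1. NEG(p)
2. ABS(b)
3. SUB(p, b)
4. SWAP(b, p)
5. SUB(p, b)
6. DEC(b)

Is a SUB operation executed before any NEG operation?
No

First SUB: step 3
First NEG: step 1
Since 3 > 1, NEG comes first.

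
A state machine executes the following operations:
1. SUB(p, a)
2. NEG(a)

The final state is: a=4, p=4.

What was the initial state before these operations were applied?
a=-4, p=0

Working backwards:
Final state: a=4, p=4
Before step 2 (NEG(a)): a=-4, p=4
Before step 1 (SUB(p, a)): a=-4, p=0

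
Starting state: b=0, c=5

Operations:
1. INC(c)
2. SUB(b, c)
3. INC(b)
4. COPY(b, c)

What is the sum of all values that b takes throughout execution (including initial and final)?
-5

Values of b at each step:
Initial: b = 0
After step 1: b = 0
After step 2: b = -6
After step 3: b = -5
After step 4: b = 6
Sum = 0 + 0 + -6 + -5 + 6 = -5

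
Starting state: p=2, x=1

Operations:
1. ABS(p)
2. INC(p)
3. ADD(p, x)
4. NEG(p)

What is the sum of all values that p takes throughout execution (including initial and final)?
7

Values of p at each step:
Initial: p = 2
After step 1: p = 2
After step 2: p = 3
After step 3: p = 4
After step 4: p = -4
Sum = 2 + 2 + 3 + 4 + -4 = 7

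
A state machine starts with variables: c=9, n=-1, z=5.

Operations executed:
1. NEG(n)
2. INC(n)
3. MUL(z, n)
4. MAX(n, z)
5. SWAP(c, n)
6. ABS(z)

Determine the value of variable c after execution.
c = 10

Tracing execution:
Step 1: NEG(n) → c = 9
Step 2: INC(n) → c = 9
Step 3: MUL(z, n) → c = 9
Step 4: MAX(n, z) → c = 9
Step 5: SWAP(c, n) → c = 10
Step 6: ABS(z) → c = 10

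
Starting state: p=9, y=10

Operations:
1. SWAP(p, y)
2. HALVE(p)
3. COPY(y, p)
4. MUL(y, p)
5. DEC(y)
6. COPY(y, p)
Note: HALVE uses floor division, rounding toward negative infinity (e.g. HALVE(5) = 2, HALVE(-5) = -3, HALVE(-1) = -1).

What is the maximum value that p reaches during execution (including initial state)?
10

Values of p at each step:
Initial: p = 9
After step 1: p = 10 ← maximum
After step 2: p = 5
After step 3: p = 5
After step 4: p = 5
After step 5: p = 5
After step 6: p = 5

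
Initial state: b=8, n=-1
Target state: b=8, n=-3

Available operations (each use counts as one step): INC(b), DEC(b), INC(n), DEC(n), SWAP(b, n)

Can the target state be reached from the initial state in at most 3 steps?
Yes

Path (2 steps): DEC(n) → DEC(n)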